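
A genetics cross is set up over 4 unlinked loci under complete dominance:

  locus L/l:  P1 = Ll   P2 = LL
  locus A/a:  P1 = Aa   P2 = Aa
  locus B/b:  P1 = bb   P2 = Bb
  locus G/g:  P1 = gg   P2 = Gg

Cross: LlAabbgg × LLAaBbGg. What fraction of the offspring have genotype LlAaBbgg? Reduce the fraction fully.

P(LlAaBbgg) = 1/16

LlAabbgg gametes: LAbg×4, Labg×4, lAbg×4, labg×4
LLAaBbGg gametes: LABG×2, LABg×2, LAbG×2, LAbg×2, LaBG×2, LaBg×2, LabG×2, Labg×2
LlAabbgg×LLAaBbGg grid (16·16=256): LLAABbGg=8 LLAABbgg=8 LLAAbbGg=8 LLAAbbgg=8 LLAaBbGg=16 LLAaBbgg=16 LLAabbGg=16 LLAabbgg=16 LLaaBbGg=8 LLaaBbgg=8 LLaabbGg=8 LLaabbgg=8 LlAABbGg=8 LlAABbgg=8 LlAAbbGg=8 LlAAbbgg=8 LlAaBbGg=16 LlAaBbgg=16 LlAabbGg=16 LlAabbgg=16 LlaaBbGg=8 LlaaBbgg=8 LlaabbGg=8 Llaabbgg=8
LlAaBbgg hits 16/256; gcd=16; 16÷16/256÷16 = 1/16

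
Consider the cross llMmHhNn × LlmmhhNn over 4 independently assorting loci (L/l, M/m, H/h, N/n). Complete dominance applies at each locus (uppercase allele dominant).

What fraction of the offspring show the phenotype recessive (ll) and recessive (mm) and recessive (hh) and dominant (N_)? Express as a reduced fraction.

P(ll mm hh N_) = 3/32

llMmHhNn gametes: lMHN×2, lMHn×2, lMhN×2, lMhn×2, lmHN×2, lmHn×2, lmhN×2, lmhn×2
LlmmhhNn gametes: LmhN×4, Lmhn×4, lmhN×4, lmhn×4
llMmHhNn×LlmmhhNn grid (16·16=256): LlMmHhNN=8 LlMmHhNn=16 LlMmHhnn=8 LlMmhhNN=8 LlMmhhNn=16 LlMmhhnn=8 LlmmHhNN=8 LlmmHhNn=16 LlmmHhnn=8 LlmmhhNN=8 LlmmhhNn=16 Llmmhhnn=8 llMmHhNN=8 llMmHhNn=16 llMmHhnn=8 llMmhhNN=8 llMmhhNn=16 llMmhhnn=8 llmmHhNN=8 llmmHhNn=16 llmmHhnn=8 llmmhhNN=8 llmmhhNn=16 llmmhhnn=8
ll mm hh N_ hits 24/256; gcd=8; 24÷8/256÷8 = 3/32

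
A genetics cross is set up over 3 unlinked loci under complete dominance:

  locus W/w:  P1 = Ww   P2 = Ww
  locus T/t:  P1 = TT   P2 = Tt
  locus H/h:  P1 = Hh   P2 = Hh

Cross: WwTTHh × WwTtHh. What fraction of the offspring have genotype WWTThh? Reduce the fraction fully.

WwTTHh gametes: WTH×2, WTh×2, wTH×2, wTh×2
WwTtHh gametes: WTH×1, WTh×1, WtH×1, Wth×1, wTH×1, wTh×1, wtH×1, wth×1
WwTTHh×WwTtHh grid (8·8=64): WWTTHH=2 WWTTHh=4 WWTThh=2 WWTtHH=2 WWTtHh=4 WWTthh=2 WwTTHH=4 WwTTHh=8 WwTThh=4 WwTtHH=4 WwTtHh=8 WwTthh=4 wwTTHH=2 wwTTHh=4 wwTThh=2 wwTtHH=2 wwTtHh=4 wwTthh=2
WWTThh hits 2/64; gcd=2; 2÷2/64÷2 = 1/32

P(WWTThh) = 1/32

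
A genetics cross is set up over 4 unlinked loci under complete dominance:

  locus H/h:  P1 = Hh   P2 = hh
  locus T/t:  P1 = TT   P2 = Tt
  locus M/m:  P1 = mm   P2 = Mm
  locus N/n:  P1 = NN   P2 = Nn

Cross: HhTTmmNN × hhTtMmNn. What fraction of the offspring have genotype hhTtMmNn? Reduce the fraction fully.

HhTTmmNN gametes: HTmN×8, hTmN×8
hhTtMmNn gametes: hTMN×2, hTMn×2, hTmN×2, hTmn×2, htMN×2, htMn×2, htmN×2, htmn×2
HhTTmmNN×hhTtMmNn grid (16·16=256): HhTTMmNN=16 HhTTMmNn=16 HhTTmmNN=16 HhTTmmNn=16 HhTtMmNN=16 HhTtMmNn=16 HhTtmmNN=16 HhTtmmNn=16 hhTTMmNN=16 hhTTMmNn=16 hhTTmmNN=16 hhTTmmNn=16 hhTtMmNN=16 hhTtMmNn=16 hhTtmmNN=16 hhTtmmNn=16
hhTtMmNn hits 16/256; gcd=16; 16÷16/256÷16 = 1/16

P(hhTtMmNn) = 1/16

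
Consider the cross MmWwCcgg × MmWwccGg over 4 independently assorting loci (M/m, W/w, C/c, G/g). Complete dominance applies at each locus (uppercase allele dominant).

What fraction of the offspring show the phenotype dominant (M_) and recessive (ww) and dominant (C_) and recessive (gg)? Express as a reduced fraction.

MmWwCcgg gametes: MWCg×2, MWcg×2, MwCg×2, Mwcg×2, mWCg×2, mWcg×2, mwCg×2, mwcg×2
MmWwccGg gametes: MWcG×2, MWcg×2, MwcG×2, Mwcg×2, mWcG×2, mWcg×2, mwcG×2, mwcg×2
MmWwCcgg×MmWwccGg grid (16·16=256): MMWWCcGg=4 MMWWCcgg=4 MMWWccGg=4 MMWWccgg=4 MMWwCcGg=8 MMWwCcgg=8 MMWwccGg=8 MMWwccgg=8 MMwwCcGg=4 MMwwCcgg=4 MMwwccGg=4 MMwwccgg=4 MmWWCcGg=8 MmWWCcgg=8 MmWWccGg=8 MmWWccgg=8 MmWwCcGg=16 MmWwCcgg=16 MmWwccGg=16 MmWwccgg=16 MmwwCcGg=8 MmwwCcgg=8 MmwwccGg=8 Mmwwccgg=8 mmWWCcGg=4 mmWWCcgg=4 mmWWccGg=4 mmWWccgg=4 mmWwCcGg=8 mmWwCcgg=8 mmWwccGg=8 mmWwccgg=8 mmwwCcGg=4 mmwwCcgg=4 mmwwccGg=4 mmwwccgg=4
M_ ww C_ gg hits 12/256; gcd=4; 12÷4/256÷4 = 3/64

P(M_ ww C_ gg) = 3/64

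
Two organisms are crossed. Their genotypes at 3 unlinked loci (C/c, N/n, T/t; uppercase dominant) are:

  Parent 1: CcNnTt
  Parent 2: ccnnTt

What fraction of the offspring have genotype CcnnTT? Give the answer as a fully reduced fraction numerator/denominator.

CcNnTt gametes: CNT×1, CNt×1, CnT×1, Cnt×1, cNT×1, cNt×1, cnT×1, cnt×1
ccnnTt gametes: cnT×4, cnt×4
CcNnTt×ccnnTt grid (8·8=64): CcNnTT=4 CcNnTt=8 CcNntt=4 CcnnTT=4 CcnnTt=8 Ccnntt=4 ccNnTT=4 ccNnTt=8 ccNntt=4 ccnnTT=4 ccnnTt=8 ccnntt=4
CcnnTT hits 4/64; gcd=4; 4÷4/64÷4 = 1/16

P(CcnnTT) = 1/16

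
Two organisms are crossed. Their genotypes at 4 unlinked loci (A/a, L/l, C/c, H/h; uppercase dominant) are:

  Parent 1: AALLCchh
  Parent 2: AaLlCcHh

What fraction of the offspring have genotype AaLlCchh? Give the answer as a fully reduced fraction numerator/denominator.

AALLCchh gametes: ALCh×8, ALch×8
AaLlCcHh gametes: ALCH×1, ALCh×1, ALcH×1, ALch×1, AlCH×1, AlCh×1, AlcH×1, Alch×1, aLCH×1, aLCh×1, aLcH×1, aLch×1, alCH×1, alCh×1, alcH×1, alch×1
AALLCchh×AaLlCcHh grid (16·16=256): AALLCCHh=8 AALLCChh=8 AALLCcHh=16 AALLCchh=16 AALLccHh=8 AALLcchh=8 AALlCCHh=8 AALlCChh=8 AALlCcHh=16 AALlCchh=16 AALlccHh=8 AALlcchh=8 AaLLCCHh=8 AaLLCChh=8 AaLLCcHh=16 AaLLCchh=16 AaLLccHh=8 AaLLcchh=8 AaLlCCHh=8 AaLlCChh=8 AaLlCcHh=16 AaLlCchh=16 AaLlccHh=8 AaLlcchh=8
AaLlCchh hits 16/256; gcd=16; 16÷16/256÷16 = 1/16

P(AaLlCchh) = 1/16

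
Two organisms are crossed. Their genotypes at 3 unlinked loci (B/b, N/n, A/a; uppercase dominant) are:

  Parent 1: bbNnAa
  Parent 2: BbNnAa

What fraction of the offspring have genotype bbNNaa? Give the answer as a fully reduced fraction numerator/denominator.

bbNnAa gametes: bNA×2, bNa×2, bnA×2, bna×2
BbNnAa gametes: BNA×1, BNa×1, BnA×1, Bna×1, bNA×1, bNa×1, bnA×1, bna×1
bbNnAa×BbNnAa grid (8·8=64): BbNNAA=2 BbNNAa=4 BbNNaa=2 BbNnAA=4 BbNnAa=8 BbNnaa=4 BbnnAA=2 BbnnAa=4 Bbnnaa=2 bbNNAA=2 bbNNAa=4 bbNNaa=2 bbNnAA=4 bbNnAa=8 bbNnaa=4 bbnnAA=2 bbnnAa=4 bbnnaa=2
bbNNaa hits 2/64; gcd=2; 2÷2/64÷2 = 1/32

P(bbNNaa) = 1/32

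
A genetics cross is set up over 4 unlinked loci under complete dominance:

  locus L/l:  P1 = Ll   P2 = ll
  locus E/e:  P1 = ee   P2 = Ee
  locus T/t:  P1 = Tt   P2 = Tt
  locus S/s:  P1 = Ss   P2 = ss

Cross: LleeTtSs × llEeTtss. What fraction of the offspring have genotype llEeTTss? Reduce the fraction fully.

P(llEeTTss) = 1/32

LleeTtSs gametes: LeTS×2, LeTs×2, LetS×2, Lets×2, leTS×2, leTs×2, letS×2, lets×2
llEeTtss gametes: lETs×4, lEts×4, leTs×4, lets×4
LleeTtSs×llEeTtss grid (16·16=256): LlEeTTSs=8 LlEeTTss=8 LlEeTtSs=16 LlEeTtss=16 LlEettSs=8 LlEettss=8 LleeTTSs=8 LleeTTss=8 LleeTtSs=16 LleeTtss=16 LleettSs=8 Lleettss=8 llEeTTSs=8 llEeTTss=8 llEeTtSs=16 llEeTtss=16 llEettSs=8 llEettss=8 lleeTTSs=8 lleeTTss=8 lleeTtSs=16 lleeTtss=16 lleettSs=8 lleettss=8
llEeTTss hits 8/256; gcd=8; 8÷8/256÷8 = 1/32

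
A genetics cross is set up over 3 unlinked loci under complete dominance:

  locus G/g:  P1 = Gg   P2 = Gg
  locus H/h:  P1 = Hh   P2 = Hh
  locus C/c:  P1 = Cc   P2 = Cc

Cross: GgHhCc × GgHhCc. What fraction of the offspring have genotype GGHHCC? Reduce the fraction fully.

GgHhCc gametes: GHC×1, GHc×1, GhC×1, Ghc×1, gHC×1, gHc×1, ghC×1, ghc×1
GgHhCc gametes: GHC×1, GHc×1, GhC×1, Ghc×1, gHC×1, gHc×1, ghC×1, ghc×1
GgHhCc×GgHhCc grid (8·8=64): GGHHCC=1 GGHHCc=2 GGHHcc=1 GGHhCC=2 GGHhCc=4 GGHhcc=2 GGhhCC=1 GGhhCc=2 GGhhcc=1 GgHHCC=2 GgHHCc=4 GgHHcc=2 GgHhCC=4 GgHhCc=8 GgHhcc=4 GghhCC=2 GghhCc=4 Gghhcc=2 ggHHCC=1 ggHHCc=2 ggHHcc=1 ggHhCC=2 ggHhCc=4 ggHhcc=2 gghhCC=1 gghhCc=2 gghhcc=1
GGHHCC hits 1/64; gcd=1; 1÷1/64÷1 = 1/64

P(GGHHCC) = 1/64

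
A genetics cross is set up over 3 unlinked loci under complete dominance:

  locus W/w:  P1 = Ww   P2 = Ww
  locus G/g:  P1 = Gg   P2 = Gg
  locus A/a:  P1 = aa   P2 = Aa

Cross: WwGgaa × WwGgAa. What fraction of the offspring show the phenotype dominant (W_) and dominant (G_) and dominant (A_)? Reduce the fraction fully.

WwGgaa gametes: WGa×2, Wga×2, wGa×2, wga×2
WwGgAa gametes: WGA×1, WGa×1, WgA×1, Wga×1, wGA×1, wGa×1, wgA×1, wga×1
WwGgaa×WwGgAa grid (8·8=64): WWGGAa=2 WWGGaa=2 WWGgAa=4 WWGgaa=4 WWggAa=2 WWggaa=2 WwGGAa=4 WwGGaa=4 WwGgAa=8 WwGgaa=8 WwggAa=4 Wwggaa=4 wwGGAa=2 wwGGaa=2 wwGgAa=4 wwGgaa=4 wwggAa=2 wwggaa=2
W_ G_ A_ hits 18/64; gcd=2; 18÷2/64÷2 = 9/32

P(W_ G_ A_) = 9/32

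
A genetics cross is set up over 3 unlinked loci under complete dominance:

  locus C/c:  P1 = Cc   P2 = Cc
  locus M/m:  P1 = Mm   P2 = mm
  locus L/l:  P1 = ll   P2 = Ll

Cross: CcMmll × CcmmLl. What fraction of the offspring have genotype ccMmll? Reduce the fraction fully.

P(ccMmll) = 1/16

CcMmll gametes: CMl×2, Cml×2, cMl×2, cml×2
CcmmLl gametes: CmL×2, Cml×2, cmL×2, cml×2
CcMmll×CcmmLl grid (8·8=64): CCMmLl=4 CCMmll=4 CCmmLl=4 CCmmll=4 CcMmLl=8 CcMmll=8 CcmmLl=8 Ccmmll=8 ccMmLl=4 ccMmll=4 ccmmLl=4 ccmmll=4
ccMmll hits 4/64; gcd=4; 4÷4/64÷4 = 1/16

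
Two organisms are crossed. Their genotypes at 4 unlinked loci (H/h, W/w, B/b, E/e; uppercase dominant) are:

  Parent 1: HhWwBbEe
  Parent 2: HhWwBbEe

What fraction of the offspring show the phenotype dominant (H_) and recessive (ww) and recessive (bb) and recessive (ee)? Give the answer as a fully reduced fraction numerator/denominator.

P(H_ ww bb ee) = 3/256

HhWwBbEe gametes: HWBE×1, HWBe×1, HWbE×1, HWbe×1, HwBE×1, HwBe×1, HwbE×1, Hwbe×1, hWBE×1, hWBe×1, hWbE×1, hWbe×1, hwBE×1, hwBe×1, hwbE×1, hwbe×1
HhWwBbEe gametes: HWBE×1, HWBe×1, HWbE×1, HWbe×1, HwBE×1, HwBe×1, HwbE×1, Hwbe×1, hWBE×1, hWBe×1, hWbE×1, hWbe×1, hwBE×1, hwBe×1, hwbE×1, hwbe×1
HhWwBbEe×HhWwBbEe grid (16·16=256): HHWWBBEE=1 HHWWBBEe=2 HHWWBBee=1 HHWWBbEE=2 HHWWBbEe=4 HHWWBbee=2 HHWWbbEE=1 HHWWbbEe=2 HHWWbbee=1 HHWwBBEE=2 HHWwBBEe=4 HHWwBBee=2 HHWwBbEE=4 HHWwBbEe=8 HHWwBbee=4 HHWwbbEE=2 HHWwbbEe=4 HHWwbbee=2 HHwwBBEE=1 HHwwBBEe=2 HHwwBBee=1 HHwwBbEE=2 HHwwBbEe=4 HHwwBbee=2 HHwwbbEE=1 HHwwbbEe=2 HHwwbbee=1 HhWWBBEE=2 HhWWBBEe=4 HhWWBBee=2 HhWWBbEE=4 HhWWBbEe=8 HhWWBbee=4 HhWWbbEE=2 HhWWbbEe=4 HhWWbbee=2 HhWwBBEE=4 HhWwBBEe=8 HhWwBBee=4 HhWwBbEE=8 HhWwBbEe=16 HhWwBbee=8 HhWwbbEE=4 HhWwbbEe=8 HhWwbbee=4 HhwwBBEE=2 HhwwBBEe=4 HhwwBBee=2 HhwwBbEE=4 HhwwBbEe=8 HhwwBbee=4 HhwwbbEE=2 HhwwbbEe=4 Hhwwbbee=2 hhWWBBEE=1 hhWWBBEe=2 hhWWBBee=1 hhWWBbEE=2 hhWWBbEe=4 hhWWBbee=2 hhWWbbEE=1 hhWWbbEe=2 hhWWbbee=1 hhWwBBEE=2 hhWwBBEe=4 hhWwBBee=2 hhWwBbEE=4 hhWwBbEe=8 hhWwBbee=4 hhWwbbEE=2 hhWwbbEe=4 hhWwbbee=2 hhwwBBEE=1 hhwwBBEe=2 hhwwBBee=1 hhwwBbEE=2 hhwwBbEe=4 hhwwBbee=2 hhwwbbEE=1 hhwwbbEe=2 hhwwbbee=1
H_ ww bb ee hits 3/256; gcd=1; 3÷1/256÷1 = 3/256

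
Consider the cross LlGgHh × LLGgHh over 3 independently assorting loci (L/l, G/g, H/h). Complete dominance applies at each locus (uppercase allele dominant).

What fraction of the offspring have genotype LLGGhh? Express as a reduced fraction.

LlGgHh gametes: LGH×1, LGh×1, LgH×1, Lgh×1, lGH×1, lGh×1, lgH×1, lgh×1
LLGgHh gametes: LGH×2, LGh×2, LgH×2, Lgh×2
LlGgHh×LLGgHh grid (8·8=64): LLGGHH=2 LLGGHh=4 LLGGhh=2 LLGgHH=4 LLGgHh=8 LLGghh=4 LLggHH=2 LLggHh=4 LLgghh=2 LlGGHH=2 LlGGHh=4 LlGGhh=2 LlGgHH=4 LlGgHh=8 LlGghh=4 LlggHH=2 LlggHh=4 Llgghh=2
LLGGhh hits 2/64; gcd=2; 2÷2/64÷2 = 1/32

P(LLGGhh) = 1/32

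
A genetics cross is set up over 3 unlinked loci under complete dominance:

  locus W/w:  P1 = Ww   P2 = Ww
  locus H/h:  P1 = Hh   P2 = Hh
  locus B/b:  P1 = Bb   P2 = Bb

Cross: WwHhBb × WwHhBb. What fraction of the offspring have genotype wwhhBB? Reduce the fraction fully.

WwHhBb gametes: WHB×1, WHb×1, WhB×1, Whb×1, wHB×1, wHb×1, whB×1, whb×1
WwHhBb gametes: WHB×1, WHb×1, WhB×1, Whb×1, wHB×1, wHb×1, whB×1, whb×1
WwHhBb×WwHhBb grid (8·8=64): WWHHBB=1 WWHHBb=2 WWHHbb=1 WWHhBB=2 WWHhBb=4 WWHhbb=2 WWhhBB=1 WWhhBb=2 WWhhbb=1 WwHHBB=2 WwHHBb=4 WwHHbb=2 WwHhBB=4 WwHhBb=8 WwHhbb=4 WwhhBB=2 WwhhBb=4 Wwhhbb=2 wwHHBB=1 wwHHBb=2 wwHHbb=1 wwHhBB=2 wwHhBb=4 wwHhbb=2 wwhhBB=1 wwhhBb=2 wwhhbb=1
wwhhBB hits 1/64; gcd=1; 1÷1/64÷1 = 1/64

P(wwhhBB) = 1/64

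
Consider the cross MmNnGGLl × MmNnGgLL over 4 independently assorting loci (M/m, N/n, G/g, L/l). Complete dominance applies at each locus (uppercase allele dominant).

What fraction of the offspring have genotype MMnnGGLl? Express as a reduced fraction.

MmNnGGLl gametes: MNGL×2, MNGl×2, MnGL×2, MnGl×2, mNGL×2, mNGl×2, mnGL×2, mnGl×2
MmNnGgLL gametes: MNGL×2, MNgL×2, MnGL×2, MngL×2, mNGL×2, mNgL×2, mnGL×2, mngL×2
MmNnGGLl×MmNnGgLL grid (16·16=256): MMNNGGLL=4 MMNNGGLl=4 MMNNGgLL=4 MMNNGgLl=4 MMNnGGLL=8 MMNnGGLl=8 MMNnGgLL=8 MMNnGgLl=8 MMnnGGLL=4 MMnnGGLl=4 MMnnGgLL=4 MMnnGgLl=4 MmNNGGLL=8 MmNNGGLl=8 MmNNGgLL=8 MmNNGgLl=8 MmNnGGLL=16 MmNnGGLl=16 MmNnGgLL=16 MmNnGgLl=16 MmnnGGLL=8 MmnnGGLl=8 MmnnGgLL=8 MmnnGgLl=8 mmNNGGLL=4 mmNNGGLl=4 mmNNGgLL=4 mmNNGgLl=4 mmNnGGLL=8 mmNnGGLl=8 mmNnGgLL=8 mmNnGgLl=8 mmnnGGLL=4 mmnnGGLl=4 mmnnGgLL=4 mmnnGgLl=4
MMnnGGLl hits 4/256; gcd=4; 4÷4/256÷4 = 1/64

P(MMnnGGLl) = 1/64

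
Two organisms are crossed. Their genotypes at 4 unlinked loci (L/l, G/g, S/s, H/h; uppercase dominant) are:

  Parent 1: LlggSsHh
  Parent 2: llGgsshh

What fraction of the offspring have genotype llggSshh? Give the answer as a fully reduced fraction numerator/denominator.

P(llggSshh) = 1/16

LlggSsHh gametes: LgSH×2, LgSh×2, LgsH×2, Lgsh×2, lgSH×2, lgSh×2, lgsH×2, lgsh×2
llGgsshh gametes: lGsh×8, lgsh×8
LlggSsHh×llGgsshh grid (16·16=256): LlGgSsHh=16 LlGgSshh=16 LlGgssHh=16 LlGgsshh=16 LlggSsHh=16 LlggSshh=16 LlggssHh=16 Llggsshh=16 llGgSsHh=16 llGgSshh=16 llGgssHh=16 llGgsshh=16 llggSsHh=16 llggSshh=16 llggssHh=16 llggsshh=16
llggSshh hits 16/256; gcd=16; 16÷16/256÷16 = 1/16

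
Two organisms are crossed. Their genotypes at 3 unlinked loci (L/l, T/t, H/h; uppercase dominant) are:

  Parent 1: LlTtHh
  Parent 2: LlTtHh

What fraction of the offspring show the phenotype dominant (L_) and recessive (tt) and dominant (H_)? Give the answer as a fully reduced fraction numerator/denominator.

P(L_ tt H_) = 9/64

LlTtHh gametes: LTH×1, LTh×1, LtH×1, Lth×1, lTH×1, lTh×1, ltH×1, lth×1
LlTtHh gametes: LTH×1, LTh×1, LtH×1, Lth×1, lTH×1, lTh×1, ltH×1, lth×1
LlTtHh×LlTtHh grid (8·8=64): LLTTHH=1 LLTTHh=2 LLTThh=1 LLTtHH=2 LLTtHh=4 LLTthh=2 LLttHH=1 LLttHh=2 LLtthh=1 LlTTHH=2 LlTTHh=4 LlTThh=2 LlTtHH=4 LlTtHh=8 LlTthh=4 LlttHH=2 LlttHh=4 Lltthh=2 llTTHH=1 llTTHh=2 llTThh=1 llTtHH=2 llTtHh=4 llTthh=2 llttHH=1 llttHh=2 lltthh=1
L_ tt H_ hits 9/64; gcd=1; 9÷1/64÷1 = 9/64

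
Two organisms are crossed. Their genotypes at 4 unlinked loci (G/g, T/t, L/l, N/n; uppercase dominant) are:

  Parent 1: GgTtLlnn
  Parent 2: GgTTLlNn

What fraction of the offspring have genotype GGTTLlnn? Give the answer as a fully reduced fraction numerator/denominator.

P(GGTTLlnn) = 1/32

GgTtLlnn gametes: GTLn×2, GTln×2, GtLn×2, Gtln×2, gTLn×2, gTln×2, gtLn×2, gtln×2
GgTTLlNn gametes: GTLN×2, GTLn×2, GTlN×2, GTln×2, gTLN×2, gTLn×2, gTlN×2, gTln×2
GgTtLlnn×GgTTLlNn grid (16·16=256): GGTTLLNn=4 GGTTLLnn=4 GGTTLlNn=8 GGTTLlnn=8 GGTTllNn=4 GGTTllnn=4 GGTtLLNn=4 GGTtLLnn=4 GGTtLlNn=8 GGTtLlnn=8 GGTtllNn=4 GGTtllnn=4 GgTTLLNn=8 GgTTLLnn=8 GgTTLlNn=16 GgTTLlnn=16 GgTTllNn=8 GgTTllnn=8 GgTtLLNn=8 GgTtLLnn=8 GgTtLlNn=16 GgTtLlnn=16 GgTtllNn=8 GgTtllnn=8 ggTTLLNn=4 ggTTLLnn=4 ggTTLlNn=8 ggTTLlnn=8 ggTTllNn=4 ggTTllnn=4 ggTtLLNn=4 ggTtLLnn=4 ggTtLlNn=8 ggTtLlnn=8 ggTtllNn=4 ggTtllnn=4
GGTTLlnn hits 8/256; gcd=8; 8÷8/256÷8 = 1/32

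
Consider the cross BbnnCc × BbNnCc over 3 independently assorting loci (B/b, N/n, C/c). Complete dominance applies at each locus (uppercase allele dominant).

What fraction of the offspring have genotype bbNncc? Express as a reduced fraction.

P(bbNncc) = 1/32

BbnnCc gametes: BnC×2, Bnc×2, bnC×2, bnc×2
BbNnCc gametes: BNC×1, BNc×1, BnC×1, Bnc×1, bNC×1, bNc×1, bnC×1, bnc×1
BbnnCc×BbNnCc grid (8·8=64): BBNnCC=2 BBNnCc=4 BBNncc=2 BBnnCC=2 BBnnCc=4 BBnncc=2 BbNnCC=4 BbNnCc=8 BbNncc=4 BbnnCC=4 BbnnCc=8 Bbnncc=4 bbNnCC=2 bbNnCc=4 bbNncc=2 bbnnCC=2 bbnnCc=4 bbnncc=2
bbNncc hits 2/64; gcd=2; 2÷2/64÷2 = 1/32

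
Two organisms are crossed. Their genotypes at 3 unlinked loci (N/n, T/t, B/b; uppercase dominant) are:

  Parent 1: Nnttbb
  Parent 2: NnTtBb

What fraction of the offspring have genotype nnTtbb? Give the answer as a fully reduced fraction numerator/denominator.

P(nnTtbb) = 1/16

Nnttbb gametes: Ntb×4, ntb×4
NnTtBb gametes: NTB×1, NTb×1, NtB×1, Ntb×1, nTB×1, nTb×1, ntB×1, ntb×1
Nnttbb×NnTtBb grid (8·8=64): NNTtBb=4 NNTtbb=4 NNttBb=4 NNttbb=4 NnTtBb=8 NnTtbb=8 NnttBb=8 Nnttbb=8 nnTtBb=4 nnTtbb=4 nnttBb=4 nnttbb=4
nnTtbb hits 4/64; gcd=4; 4÷4/64÷4 = 1/16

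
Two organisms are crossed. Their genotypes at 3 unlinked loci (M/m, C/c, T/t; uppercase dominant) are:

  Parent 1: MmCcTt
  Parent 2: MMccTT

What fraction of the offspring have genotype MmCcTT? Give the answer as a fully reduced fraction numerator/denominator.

MmCcTt gametes: MCT×1, MCt×1, McT×1, Mct×1, mCT×1, mCt×1, mcT×1, mct×1
MMccTT gametes: McT×8
MmCcTt×MMccTT grid (8·8=64): MMCcTT=8 MMCcTt=8 MMccTT=8 MMccTt=8 MmCcTT=8 MmCcTt=8 MmccTT=8 MmccTt=8
MmCcTT hits 8/64; gcd=8; 8÷8/64÷8 = 1/8

P(MmCcTT) = 1/8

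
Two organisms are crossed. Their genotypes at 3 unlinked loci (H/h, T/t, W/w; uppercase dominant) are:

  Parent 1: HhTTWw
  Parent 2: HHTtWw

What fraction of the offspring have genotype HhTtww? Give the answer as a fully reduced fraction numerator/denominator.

P(HhTtww) = 1/16

HhTTWw gametes: HTW×2, HTw×2, hTW×2, hTw×2
HHTtWw gametes: HTW×2, HTw×2, HtW×2, Htw×2
HhTTWw×HHTtWw grid (8·8=64): HHTTWW=4 HHTTWw=8 HHTTww=4 HHTtWW=4 HHTtWw=8 HHTtww=4 HhTTWW=4 HhTTWw=8 HhTTww=4 HhTtWW=4 HhTtWw=8 HhTtww=4
HhTtww hits 4/64; gcd=4; 4÷4/64÷4 = 1/16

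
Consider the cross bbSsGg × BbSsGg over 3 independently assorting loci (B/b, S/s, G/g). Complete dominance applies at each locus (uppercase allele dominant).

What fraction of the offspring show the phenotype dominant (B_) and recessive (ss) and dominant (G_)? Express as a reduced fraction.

bbSsGg gametes: bSG×2, bSg×2, bsG×2, bsg×2
BbSsGg gametes: BSG×1, BSg×1, BsG×1, Bsg×1, bSG×1, bSg×1, bsG×1, bsg×1
bbSsGg×BbSsGg grid (8·8=64): BbSSGG=2 BbSSGg=4 BbSSgg=2 BbSsGG=4 BbSsGg=8 BbSsgg=4 BbssGG=2 BbssGg=4 Bbssgg=2 bbSSGG=2 bbSSGg=4 bbSSgg=2 bbSsGG=4 bbSsGg=8 bbSsgg=4 bbssGG=2 bbssGg=4 bbssgg=2
B_ ss G_ hits 6/64; gcd=2; 6÷2/64÷2 = 3/32

P(B_ ss G_) = 3/32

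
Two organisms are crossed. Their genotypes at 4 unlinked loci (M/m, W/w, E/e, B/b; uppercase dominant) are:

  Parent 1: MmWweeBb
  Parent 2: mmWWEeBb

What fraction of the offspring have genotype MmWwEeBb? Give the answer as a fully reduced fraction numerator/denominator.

MmWweeBb gametes: MWeB×2, MWeb×2, MweB×2, Mweb×2, mWeB×2, mWeb×2, mweB×2, mweb×2
mmWWEeBb gametes: mWEB×4, mWEb×4, mWeB×4, mWeb×4
MmWweeBb×mmWWEeBb grid (16·16=256): MmWWEeBB=8 MmWWEeBb=16 MmWWEebb=8 MmWWeeBB=8 MmWWeeBb=16 MmWWeebb=8 MmWwEeBB=8 MmWwEeBb=16 MmWwEebb=8 MmWweeBB=8 MmWweeBb=16 MmWweebb=8 mmWWEeBB=8 mmWWEeBb=16 mmWWEebb=8 mmWWeeBB=8 mmWWeeBb=16 mmWWeebb=8 mmWwEeBB=8 mmWwEeBb=16 mmWwEebb=8 mmWweeBB=8 mmWweeBb=16 mmWweebb=8
MmWwEeBb hits 16/256; gcd=16; 16÷16/256÷16 = 1/16

P(MmWwEeBb) = 1/16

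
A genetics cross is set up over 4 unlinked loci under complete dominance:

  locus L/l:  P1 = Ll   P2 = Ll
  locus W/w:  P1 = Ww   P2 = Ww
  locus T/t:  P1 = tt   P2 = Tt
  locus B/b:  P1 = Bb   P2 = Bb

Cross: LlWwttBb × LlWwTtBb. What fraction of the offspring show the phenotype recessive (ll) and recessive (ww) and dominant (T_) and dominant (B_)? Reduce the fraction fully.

LlWwttBb gametes: LWtB×2, LWtb×2, LwtB×2, Lwtb×2, lWtB×2, lWtb×2, lwtB×2, lwtb×2
LlWwTtBb gametes: LWTB×1, LWTb×1, LWtB×1, LWtb×1, LwTB×1, LwTb×1, LwtB×1, Lwtb×1, lWTB×1, lWTb×1, lWtB×1, lWtb×1, lwTB×1, lwTb×1, lwtB×1, lwtb×1
LlWwttBb×LlWwTtBb grid (16·16=256): LLWWTtBB=2 LLWWTtBb=4 LLWWTtbb=2 LLWWttBB=2 LLWWttBb=4 LLWWttbb=2 LLWwTtBB=4 LLWwTtBb=8 LLWwTtbb=4 LLWwttBB=4 LLWwttBb=8 LLWwttbb=4 LLwwTtBB=2 LLwwTtBb=4 LLwwTtbb=2 LLwwttBB=2 LLwwttBb=4 LLwwttbb=2 LlWWTtBB=4 LlWWTtBb=8 LlWWTtbb=4 LlWWttBB=4 LlWWttBb=8 LlWWttbb=4 LlWwTtBB=8 LlWwTtBb=16 LlWwTtbb=8 LlWwttBB=8 LlWwttBb=16 LlWwttbb=8 LlwwTtBB=4 LlwwTtBb=8 LlwwTtbb=4 LlwwttBB=4 LlwwttBb=8 Llwwttbb=4 llWWTtBB=2 llWWTtBb=4 llWWTtbb=2 llWWttBB=2 llWWttBb=4 llWWttbb=2 llWwTtBB=4 llWwTtBb=8 llWwTtbb=4 llWwttBB=4 llWwttBb=8 llWwttbb=4 llwwTtBB=2 llwwTtBb=4 llwwTtbb=2 llwwttBB=2 llwwttBb=4 llwwttbb=2
ll ww T_ B_ hits 6/256; gcd=2; 6÷2/256÷2 = 3/128

P(ll ww T_ B_) = 3/128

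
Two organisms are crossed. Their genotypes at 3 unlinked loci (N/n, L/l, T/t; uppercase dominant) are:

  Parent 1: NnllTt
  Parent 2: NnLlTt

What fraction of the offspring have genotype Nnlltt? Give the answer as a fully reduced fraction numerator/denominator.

P(Nnlltt) = 1/16

NnllTt gametes: NlT×2, Nlt×2, nlT×2, nlt×2
NnLlTt gametes: NLT×1, NLt×1, NlT×1, Nlt×1, nLT×1, nLt×1, nlT×1, nlt×1
NnllTt×NnLlTt grid (8·8=64): NNLlTT=2 NNLlTt=4 NNLltt=2 NNllTT=2 NNllTt=4 NNlltt=2 NnLlTT=4 NnLlTt=8 NnLltt=4 NnllTT=4 NnllTt=8 Nnlltt=4 nnLlTT=2 nnLlTt=4 nnLltt=2 nnllTT=2 nnllTt=4 nnlltt=2
Nnlltt hits 4/64; gcd=4; 4÷4/64÷4 = 1/16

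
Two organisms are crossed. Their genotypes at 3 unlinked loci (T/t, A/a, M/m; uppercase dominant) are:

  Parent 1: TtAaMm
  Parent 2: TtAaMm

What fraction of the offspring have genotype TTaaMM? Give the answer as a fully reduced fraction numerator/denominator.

P(TTaaMM) = 1/64

TtAaMm gametes: TAM×1, TAm×1, TaM×1, Tam×1, tAM×1, tAm×1, taM×1, tam×1
TtAaMm gametes: TAM×1, TAm×1, TaM×1, Tam×1, tAM×1, tAm×1, taM×1, tam×1
TtAaMm×TtAaMm grid (8·8=64): TTAAMM=1 TTAAMm=2 TTAAmm=1 TTAaMM=2 TTAaMm=4 TTAamm=2 TTaaMM=1 TTaaMm=2 TTaamm=1 TtAAMM=2 TtAAMm=4 TtAAmm=2 TtAaMM=4 TtAaMm=8 TtAamm=4 TtaaMM=2 TtaaMm=4 Ttaamm=2 ttAAMM=1 ttAAMm=2 ttAAmm=1 ttAaMM=2 ttAaMm=4 ttAamm=2 ttaaMM=1 ttaaMm=2 ttaamm=1
TTaaMM hits 1/64; gcd=1; 1÷1/64÷1 = 1/64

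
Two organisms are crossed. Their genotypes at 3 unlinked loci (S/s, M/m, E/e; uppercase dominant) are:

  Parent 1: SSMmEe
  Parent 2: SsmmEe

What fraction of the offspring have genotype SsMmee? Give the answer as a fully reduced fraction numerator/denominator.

P(SsMmee) = 1/16

SSMmEe gametes: SME×2, SMe×2, SmE×2, Sme×2
SsmmEe gametes: SmE×2, Sme×2, smE×2, sme×2
SSMmEe×SsmmEe grid (8·8=64): SSMmEE=4 SSMmEe=8 SSMmee=4 SSmmEE=4 SSmmEe=8 SSmmee=4 SsMmEE=4 SsMmEe=8 SsMmee=4 SsmmEE=4 SsmmEe=8 Ssmmee=4
SsMmee hits 4/64; gcd=4; 4÷4/64÷4 = 1/16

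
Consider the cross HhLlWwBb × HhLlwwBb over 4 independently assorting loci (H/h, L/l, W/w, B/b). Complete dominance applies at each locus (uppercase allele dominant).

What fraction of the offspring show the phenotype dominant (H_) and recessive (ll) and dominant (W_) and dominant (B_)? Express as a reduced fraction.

HhLlWwBb gametes: HLWB×1, HLWb×1, HLwB×1, HLwb×1, HlWB×1, HlWb×1, HlwB×1, Hlwb×1, hLWB×1, hLWb×1, hLwB×1, hLwb×1, hlWB×1, hlWb×1, hlwB×1, hlwb×1
HhLlwwBb gametes: HLwB×2, HLwb×2, HlwB×2, Hlwb×2, hLwB×2, hLwb×2, hlwB×2, hlwb×2
HhLlWwBb×HhLlwwBb grid (16·16=256): HHLLWwBB=2 HHLLWwBb=4 HHLLWwbb=2 HHLLwwBB=2 HHLLwwBb=4 HHLLwwbb=2 HHLlWwBB=4 HHLlWwBb=8 HHLlWwbb=4 HHLlwwBB=4 HHLlwwBb=8 HHLlwwbb=4 HHllWwBB=2 HHllWwBb=4 HHllWwbb=2 HHllwwBB=2 HHllwwBb=4 HHllwwbb=2 HhLLWwBB=4 HhLLWwBb=8 HhLLWwbb=4 HhLLwwBB=4 HhLLwwBb=8 HhLLwwbb=4 HhLlWwBB=8 HhLlWwBb=16 HhLlWwbb=8 HhLlwwBB=8 HhLlwwBb=16 HhLlwwbb=8 HhllWwBB=4 HhllWwBb=8 HhllWwbb=4 HhllwwBB=4 HhllwwBb=8 Hhllwwbb=4 hhLLWwBB=2 hhLLWwBb=4 hhLLWwbb=2 hhLLwwBB=2 hhLLwwBb=4 hhLLwwbb=2 hhLlWwBB=4 hhLlWwBb=8 hhLlWwbb=4 hhLlwwBB=4 hhLlwwBb=8 hhLlwwbb=4 hhllWwBB=2 hhllWwBb=4 hhllWwbb=2 hhllwwBB=2 hhllwwBb=4 hhllwwbb=2
H_ ll W_ B_ hits 18/256; gcd=2; 18÷2/256÷2 = 9/128

P(H_ ll W_ B_) = 9/128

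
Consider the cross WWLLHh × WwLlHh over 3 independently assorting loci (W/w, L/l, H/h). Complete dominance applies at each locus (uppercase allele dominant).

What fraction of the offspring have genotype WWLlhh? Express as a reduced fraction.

WWLLHh gametes: WLH×4, WLh×4
WwLlHh gametes: WLH×1, WLh×1, WlH×1, Wlh×1, wLH×1, wLh×1, wlH×1, wlh×1
WWLLHh×WwLlHh grid (8·8=64): WWLLHH=4 WWLLHh=8 WWLLhh=4 WWLlHH=4 WWLlHh=8 WWLlhh=4 WwLLHH=4 WwLLHh=8 WwLLhh=4 WwLlHH=4 WwLlHh=8 WwLlhh=4
WWLlhh hits 4/64; gcd=4; 4÷4/64÷4 = 1/16

P(WWLlhh) = 1/16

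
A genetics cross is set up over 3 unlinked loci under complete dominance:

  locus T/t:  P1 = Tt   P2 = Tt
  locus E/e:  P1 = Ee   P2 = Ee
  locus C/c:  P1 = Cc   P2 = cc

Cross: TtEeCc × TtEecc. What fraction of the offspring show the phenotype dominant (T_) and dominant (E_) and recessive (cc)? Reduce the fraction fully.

P(T_ E_ cc) = 9/32

TtEeCc gametes: TEC×1, TEc×1, TeC×1, Tec×1, tEC×1, tEc×1, teC×1, tec×1
TtEecc gametes: TEc×2, Tec×2, tEc×2, tec×2
TtEeCc×TtEecc grid (8·8=64): TTEECc=2 TTEEcc=2 TTEeCc=4 TTEecc=4 TTeeCc=2 TTeecc=2 TtEECc=4 TtEEcc=4 TtEeCc=8 TtEecc=8 TteeCc=4 Tteecc=4 ttEECc=2 ttEEcc=2 ttEeCc=4 ttEecc=4 tteeCc=2 tteecc=2
T_ E_ cc hits 18/64; gcd=2; 18÷2/64÷2 = 9/32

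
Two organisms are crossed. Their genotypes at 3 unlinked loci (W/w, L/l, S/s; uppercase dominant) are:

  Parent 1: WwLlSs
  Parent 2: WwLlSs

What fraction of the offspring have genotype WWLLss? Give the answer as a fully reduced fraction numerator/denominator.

P(WWLLss) = 1/64

WwLlSs gametes: WLS×1, WLs×1, WlS×1, Wls×1, wLS×1, wLs×1, wlS×1, wls×1
WwLlSs gametes: WLS×1, WLs×1, WlS×1, Wls×1, wLS×1, wLs×1, wlS×1, wls×1
WwLlSs×WwLlSs grid (8·8=64): WWLLSS=1 WWLLSs=2 WWLLss=1 WWLlSS=2 WWLlSs=4 WWLlss=2 WWllSS=1 WWllSs=2 WWllss=1 WwLLSS=2 WwLLSs=4 WwLLss=2 WwLlSS=4 WwLlSs=8 WwLlss=4 WwllSS=2 WwllSs=4 Wwllss=2 wwLLSS=1 wwLLSs=2 wwLLss=1 wwLlSS=2 wwLlSs=4 wwLlss=2 wwllSS=1 wwllSs=2 wwllss=1
WWLLss hits 1/64; gcd=1; 1÷1/64÷1 = 1/64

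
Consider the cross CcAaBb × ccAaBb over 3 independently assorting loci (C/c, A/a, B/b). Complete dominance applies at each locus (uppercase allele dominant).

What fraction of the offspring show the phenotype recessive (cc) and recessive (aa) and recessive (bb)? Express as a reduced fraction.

CcAaBb gametes: CAB×1, CAb×1, CaB×1, Cab×1, cAB×1, cAb×1, caB×1, cab×1
ccAaBb gametes: cAB×2, cAb×2, caB×2, cab×2
CcAaBb×ccAaBb grid (8·8=64): CcAABB=2 CcAABb=4 CcAAbb=2 CcAaBB=4 CcAaBb=8 CcAabb=4 CcaaBB=2 CcaaBb=4 Ccaabb=2 ccAABB=2 ccAABb=4 ccAAbb=2 ccAaBB=4 ccAaBb=8 ccAabb=4 ccaaBB=2 ccaaBb=4 ccaabb=2
cc aa bb hits 2/64; gcd=2; 2÷2/64÷2 = 1/32

P(cc aa bb) = 1/32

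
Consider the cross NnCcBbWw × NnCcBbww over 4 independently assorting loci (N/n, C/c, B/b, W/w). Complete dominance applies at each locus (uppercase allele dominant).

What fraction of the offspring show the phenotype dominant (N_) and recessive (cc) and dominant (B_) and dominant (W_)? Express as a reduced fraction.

P(N_ cc B_ W_) = 9/128

NnCcBbWw gametes: NCBW×1, NCBw×1, NCbW×1, NCbw×1, NcBW×1, NcBw×1, NcbW×1, Ncbw×1, nCBW×1, nCBw×1, nCbW×1, nCbw×1, ncBW×1, ncBw×1, ncbW×1, ncbw×1
NnCcBbww gametes: NCBw×2, NCbw×2, NcBw×2, Ncbw×2, nCBw×2, nCbw×2, ncBw×2, ncbw×2
NnCcBbWw×NnCcBbww grid (16·16=256): NNCCBBWw=2 NNCCBBww=2 NNCCBbWw=4 NNCCBbww=4 NNCCbbWw=2 NNCCbbww=2 NNCcBBWw=4 NNCcBBww=4 NNCcBbWw=8 NNCcBbww=8 NNCcbbWw=4 NNCcbbww=4 NNccBBWw=2 NNccBBww=2 NNccBbWw=4 NNccBbww=4 NNccbbWw=2 NNccbbww=2 NnCCBBWw=4 NnCCBBww=4 NnCCBbWw=8 NnCCBbww=8 NnCCbbWw=4 NnCCbbww=4 NnCcBBWw=8 NnCcBBww=8 NnCcBbWw=16 NnCcBbww=16 NnCcbbWw=8 NnCcbbww=8 NnccBBWw=4 NnccBBww=4 NnccBbWw=8 NnccBbww=8 NnccbbWw=4 Nnccbbww=4 nnCCBBWw=2 nnCCBBww=2 nnCCBbWw=4 nnCCBbww=4 nnCCbbWw=2 nnCCbbww=2 nnCcBBWw=4 nnCcBBww=4 nnCcBbWw=8 nnCcBbww=8 nnCcbbWw=4 nnCcbbww=4 nnccBBWw=2 nnccBBww=2 nnccBbWw=4 nnccBbww=4 nnccbbWw=2 nnccbbww=2
N_ cc B_ W_ hits 18/256; gcd=2; 18÷2/256÷2 = 9/128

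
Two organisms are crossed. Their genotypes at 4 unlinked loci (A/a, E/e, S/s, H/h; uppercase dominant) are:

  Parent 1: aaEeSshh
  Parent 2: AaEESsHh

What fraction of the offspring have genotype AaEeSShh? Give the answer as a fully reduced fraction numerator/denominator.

aaEeSshh gametes: aESh×4, aEsh×4, aeSh×4, aesh×4
AaEESsHh gametes: AESH×2, AESh×2, AEsH×2, AEsh×2, aESH×2, aESh×2, aEsH×2, aEsh×2
aaEeSshh×AaEESsHh grid (16·16=256): AaEESSHh=8 AaEESShh=8 AaEESsHh=16 AaEESshh=16 AaEEssHh=8 AaEEsshh=8 AaEeSSHh=8 AaEeSShh=8 AaEeSsHh=16 AaEeSshh=16 AaEessHh=8 AaEesshh=8 aaEESSHh=8 aaEESShh=8 aaEESsHh=16 aaEESshh=16 aaEEssHh=8 aaEEsshh=8 aaEeSSHh=8 aaEeSShh=8 aaEeSsHh=16 aaEeSshh=16 aaEessHh=8 aaEesshh=8
AaEeSShh hits 8/256; gcd=8; 8÷8/256÷8 = 1/32

P(AaEeSShh) = 1/32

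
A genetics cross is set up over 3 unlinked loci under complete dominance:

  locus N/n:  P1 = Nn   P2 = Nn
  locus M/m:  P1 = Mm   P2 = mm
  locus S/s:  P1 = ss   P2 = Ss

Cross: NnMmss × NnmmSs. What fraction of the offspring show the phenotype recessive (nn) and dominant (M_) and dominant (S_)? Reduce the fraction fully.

NnMmss gametes: NMs×2, Nms×2, nMs×2, nms×2
NnmmSs gametes: NmS×2, Nms×2, nmS×2, nms×2
NnMmss×NnmmSs grid (8·8=64): NNMmSs=4 NNMmss=4 NNmmSs=4 NNmmss=4 NnMmSs=8 NnMmss=8 NnmmSs=8 Nnmmss=8 nnMmSs=4 nnMmss=4 nnmmSs=4 nnmmss=4
nn M_ S_ hits 4/64; gcd=4; 4÷4/64÷4 = 1/16

P(nn M_ S_) = 1/16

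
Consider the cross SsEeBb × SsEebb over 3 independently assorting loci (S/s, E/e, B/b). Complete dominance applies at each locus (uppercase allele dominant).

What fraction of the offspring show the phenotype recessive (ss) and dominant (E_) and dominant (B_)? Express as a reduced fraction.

SsEeBb gametes: SEB×1, SEb×1, SeB×1, Seb×1, sEB×1, sEb×1, seB×1, seb×1
SsEebb gametes: SEb×2, Seb×2, sEb×2, seb×2
SsEeBb×SsEebb grid (8·8=64): SSEEBb=2 SSEEbb=2 SSEeBb=4 SSEebb=4 SSeeBb=2 SSeebb=2 SsEEBb=4 SsEEbb=4 SsEeBb=8 SsEebb=8 SseeBb=4 Sseebb=4 ssEEBb=2 ssEEbb=2 ssEeBb=4 ssEebb=4 sseeBb=2 sseebb=2
ss E_ B_ hits 6/64; gcd=2; 6÷2/64÷2 = 3/32

P(ss E_ B_) = 3/32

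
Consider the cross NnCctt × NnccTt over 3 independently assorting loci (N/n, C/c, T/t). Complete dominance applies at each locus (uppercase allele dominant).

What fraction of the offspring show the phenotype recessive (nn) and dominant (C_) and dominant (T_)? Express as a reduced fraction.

NnCctt gametes: NCt×2, Nct×2, nCt×2, nct×2
NnccTt gametes: NcT×2, Nct×2, ncT×2, nct×2
NnCctt×NnccTt grid (8·8=64): NNCcTt=4 NNCctt=4 NNccTt=4 NNcctt=4 NnCcTt=8 NnCctt=8 NnccTt=8 Nncctt=8 nnCcTt=4 nnCctt=4 nnccTt=4 nncctt=4
nn C_ T_ hits 4/64; gcd=4; 4÷4/64÷4 = 1/16

P(nn C_ T_) = 1/16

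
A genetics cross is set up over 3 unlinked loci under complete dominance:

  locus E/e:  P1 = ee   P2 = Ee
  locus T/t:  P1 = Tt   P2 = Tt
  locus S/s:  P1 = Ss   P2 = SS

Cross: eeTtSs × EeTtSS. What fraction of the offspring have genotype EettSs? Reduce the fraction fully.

eeTtSs gametes: eTS×2, eTs×2, etS×2, ets×2
EeTtSS gametes: ETS×2, EtS×2, eTS×2, etS×2
eeTtSs×EeTtSS grid (8·8=64): EeTTSS=4 EeTTSs=4 EeTtSS=8 EeTtSs=8 EettSS=4 EettSs=4 eeTTSS=4 eeTTSs=4 eeTtSS=8 eeTtSs=8 eettSS=4 eettSs=4
EettSs hits 4/64; gcd=4; 4÷4/64÷4 = 1/16

P(EettSs) = 1/16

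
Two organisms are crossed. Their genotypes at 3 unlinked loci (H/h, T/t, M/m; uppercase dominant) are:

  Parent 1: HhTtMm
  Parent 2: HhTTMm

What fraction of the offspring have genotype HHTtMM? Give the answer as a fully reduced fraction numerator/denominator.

HhTtMm gametes: HTM×1, HTm×1, HtM×1, Htm×1, hTM×1, hTm×1, htM×1, htm×1
HhTTMm gametes: HTM×2, HTm×2, hTM×2, hTm×2
HhTtMm×HhTTMm grid (8·8=64): HHTTMM=2 HHTTMm=4 HHTTmm=2 HHTtMM=2 HHTtMm=4 HHTtmm=2 HhTTMM=4 HhTTMm=8 HhTTmm=4 HhTtMM=4 HhTtMm=8 HhTtmm=4 hhTTMM=2 hhTTMm=4 hhTTmm=2 hhTtMM=2 hhTtMm=4 hhTtmm=2
HHTtMM hits 2/64; gcd=2; 2÷2/64÷2 = 1/32

P(HHTtMM) = 1/32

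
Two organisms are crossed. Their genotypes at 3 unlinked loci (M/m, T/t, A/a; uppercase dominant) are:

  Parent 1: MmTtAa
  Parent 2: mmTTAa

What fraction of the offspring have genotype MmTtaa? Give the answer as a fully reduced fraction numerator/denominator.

MmTtAa gametes: MTA×1, MTa×1, MtA×1, Mta×1, mTA×1, mTa×1, mtA×1, mta×1
mmTTAa gametes: mTA×4, mTa×4
MmTtAa×mmTTAa grid (8·8=64): MmTTAA=4 MmTTAa=8 MmTTaa=4 MmTtAA=4 MmTtAa=8 MmTtaa=4 mmTTAA=4 mmTTAa=8 mmTTaa=4 mmTtAA=4 mmTtAa=8 mmTtaa=4
MmTtaa hits 4/64; gcd=4; 4÷4/64÷4 = 1/16

P(MmTtaa) = 1/16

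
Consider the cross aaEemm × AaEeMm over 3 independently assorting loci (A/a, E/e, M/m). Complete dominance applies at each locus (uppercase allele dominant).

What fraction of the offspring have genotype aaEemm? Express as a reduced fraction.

aaEemm gametes: aEm×4, aem×4
AaEeMm gametes: AEM×1, AEm×1, AeM×1, Aem×1, aEM×1, aEm×1, aeM×1, aem×1
aaEemm×AaEeMm grid (8·8=64): AaEEMm=4 AaEEmm=4 AaEeMm=8 AaEemm=8 AaeeMm=4 Aaeemm=4 aaEEMm=4 aaEEmm=4 aaEeMm=8 aaEemm=8 aaeeMm=4 aaeemm=4
aaEemm hits 8/64; gcd=8; 8÷8/64÷8 = 1/8

P(aaEemm) = 1/8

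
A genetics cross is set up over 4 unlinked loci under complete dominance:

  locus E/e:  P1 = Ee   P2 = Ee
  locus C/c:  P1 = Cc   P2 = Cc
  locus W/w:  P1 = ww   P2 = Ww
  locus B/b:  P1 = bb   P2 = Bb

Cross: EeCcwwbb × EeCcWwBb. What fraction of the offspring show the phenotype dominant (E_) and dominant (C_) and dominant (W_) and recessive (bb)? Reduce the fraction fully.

EeCcwwbb gametes: ECwb×4, Ecwb×4, eCwb×4, ecwb×4
EeCcWwBb gametes: ECWB×1, ECWb×1, ECwB×1, ECwb×1, EcWB×1, EcWb×1, EcwB×1, Ecwb×1, eCWB×1, eCWb×1, eCwB×1, eCwb×1, ecWB×1, ecWb×1, ecwB×1, ecwb×1
EeCcwwbb×EeCcWwBb grid (16·16=256): EECCWwBb=4 EECCWwbb=4 EECCwwBb=4 EECCwwbb=4 EECcWwBb=8 EECcWwbb=8 EECcwwBb=8 EECcwwbb=8 EEccWwBb=4 EEccWwbb=4 EEccwwBb=4 EEccwwbb=4 EeCCWwBb=8 EeCCWwbb=8 EeCCwwBb=8 EeCCwwbb=8 EeCcWwBb=16 EeCcWwbb=16 EeCcwwBb=16 EeCcwwbb=16 EeccWwBb=8 EeccWwbb=8 EeccwwBb=8 Eeccwwbb=8 eeCCWwBb=4 eeCCWwbb=4 eeCCwwBb=4 eeCCwwbb=4 eeCcWwBb=8 eeCcWwbb=8 eeCcwwBb=8 eeCcwwbb=8 eeccWwBb=4 eeccWwbb=4 eeccwwBb=4 eeccwwbb=4
E_ C_ W_ bb hits 36/256; gcd=4; 36÷4/256÷4 = 9/64

P(E_ C_ W_ bb) = 9/64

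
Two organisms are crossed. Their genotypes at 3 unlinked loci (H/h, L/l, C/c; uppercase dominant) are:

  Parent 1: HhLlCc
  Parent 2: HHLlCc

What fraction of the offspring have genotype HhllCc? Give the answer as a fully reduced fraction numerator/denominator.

P(HhllCc) = 1/16

HhLlCc gametes: HLC×1, HLc×1, HlC×1, Hlc×1, hLC×1, hLc×1, hlC×1, hlc×1
HHLlCc gametes: HLC×2, HLc×2, HlC×2, Hlc×2
HhLlCc×HHLlCc grid (8·8=64): HHLLCC=2 HHLLCc=4 HHLLcc=2 HHLlCC=4 HHLlCc=8 HHLlcc=4 HHllCC=2 HHllCc=4 HHllcc=2 HhLLCC=2 HhLLCc=4 HhLLcc=2 HhLlCC=4 HhLlCc=8 HhLlcc=4 HhllCC=2 HhllCc=4 Hhllcc=2
HhllCc hits 4/64; gcd=4; 4÷4/64÷4 = 1/16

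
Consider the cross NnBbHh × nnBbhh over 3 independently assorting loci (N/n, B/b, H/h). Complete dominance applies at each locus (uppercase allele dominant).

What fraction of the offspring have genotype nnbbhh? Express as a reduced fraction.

NnBbHh gametes: NBH×1, NBh×1, NbH×1, Nbh×1, nBH×1, nBh×1, nbH×1, nbh×1
nnBbhh gametes: nBh×4, nbh×4
NnBbHh×nnBbhh grid (8·8=64): NnBBHh=4 NnBBhh=4 NnBbHh=8 NnBbhh=8 NnbbHh=4 Nnbbhh=4 nnBBHh=4 nnBBhh=4 nnBbHh=8 nnBbhh=8 nnbbHh=4 nnbbhh=4
nnbbhh hits 4/64; gcd=4; 4÷4/64÷4 = 1/16

P(nnbbhh) = 1/16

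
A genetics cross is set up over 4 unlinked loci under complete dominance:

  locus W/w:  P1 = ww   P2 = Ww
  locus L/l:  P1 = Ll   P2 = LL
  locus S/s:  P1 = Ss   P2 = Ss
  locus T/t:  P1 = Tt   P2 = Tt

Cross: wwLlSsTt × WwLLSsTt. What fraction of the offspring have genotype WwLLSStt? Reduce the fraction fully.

wwLlSsTt gametes: wLST×2, wLSt×2, wLsT×2, wLst×2, wlST×2, wlSt×2, wlsT×2, wlst×2
WwLLSsTt gametes: WLST×2, WLSt×2, WLsT×2, WLst×2, wLST×2, wLSt×2, wLsT×2, wLst×2
wwLlSsTt×WwLLSsTt grid (16·16=256): WwLLSSTT=4 WwLLSSTt=8 WwLLSStt=4 WwLLSsTT=8 WwLLSsTt=16 WwLLSstt=8 WwLLssTT=4 WwLLssTt=8 WwLLsstt=4 WwLlSSTT=4 WwLlSSTt=8 WwLlSStt=4 WwLlSsTT=8 WwLlSsTt=16 WwLlSstt=8 WwLlssTT=4 WwLlssTt=8 WwLlsstt=4 wwLLSSTT=4 wwLLSSTt=8 wwLLSStt=4 wwLLSsTT=8 wwLLSsTt=16 wwLLSstt=8 wwLLssTT=4 wwLLssTt=8 wwLLsstt=4 wwLlSSTT=4 wwLlSSTt=8 wwLlSStt=4 wwLlSsTT=8 wwLlSsTt=16 wwLlSstt=8 wwLlssTT=4 wwLlssTt=8 wwLlsstt=4
WwLLSStt hits 4/256; gcd=4; 4÷4/256÷4 = 1/64

P(WwLLSStt) = 1/64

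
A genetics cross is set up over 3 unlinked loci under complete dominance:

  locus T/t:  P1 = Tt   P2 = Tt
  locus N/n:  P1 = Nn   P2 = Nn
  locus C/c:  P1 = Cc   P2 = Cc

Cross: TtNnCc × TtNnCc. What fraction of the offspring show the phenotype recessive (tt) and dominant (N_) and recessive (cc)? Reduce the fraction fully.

P(tt N_ cc) = 3/64

TtNnCc gametes: TNC×1, TNc×1, TnC×1, Tnc×1, tNC×1, tNc×1, tnC×1, tnc×1
TtNnCc gametes: TNC×1, TNc×1, TnC×1, Tnc×1, tNC×1, tNc×1, tnC×1, tnc×1
TtNnCc×TtNnCc grid (8·8=64): TTNNCC=1 TTNNCc=2 TTNNcc=1 TTNnCC=2 TTNnCc=4 TTNncc=2 TTnnCC=1 TTnnCc=2 TTnncc=1 TtNNCC=2 TtNNCc=4 TtNNcc=2 TtNnCC=4 TtNnCc=8 TtNncc=4 TtnnCC=2 TtnnCc=4 Ttnncc=2 ttNNCC=1 ttNNCc=2 ttNNcc=1 ttNnCC=2 ttNnCc=4 ttNncc=2 ttnnCC=1 ttnnCc=2 ttnncc=1
tt N_ cc hits 3/64; gcd=1; 3÷1/64÷1 = 3/64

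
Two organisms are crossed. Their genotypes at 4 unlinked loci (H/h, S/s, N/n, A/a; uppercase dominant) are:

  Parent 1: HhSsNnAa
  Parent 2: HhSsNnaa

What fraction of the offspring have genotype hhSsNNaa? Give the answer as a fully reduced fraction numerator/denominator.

P(hhSsNNaa) = 1/64

HhSsNnAa gametes: HSNA×1, HSNa×1, HSnA×1, HSna×1, HsNA×1, HsNa×1, HsnA×1, Hsna×1, hSNA×1, hSNa×1, hSnA×1, hSna×1, hsNA×1, hsNa×1, hsnA×1, hsna×1
HhSsNnaa gametes: HSNa×2, HSna×2, HsNa×2, Hsna×2, hSNa×2, hSna×2, hsNa×2, hsna×2
HhSsNnAa×HhSsNnaa grid (16·16=256): HHSSNNAa=2 HHSSNNaa=2 HHSSNnAa=4 HHSSNnaa=4 HHSSnnAa=2 HHSSnnaa=2 HHSsNNAa=4 HHSsNNaa=4 HHSsNnAa=8 HHSsNnaa=8 HHSsnnAa=4 HHSsnnaa=4 HHssNNAa=2 HHssNNaa=2 HHssNnAa=4 HHssNnaa=4 HHssnnAa=2 HHssnnaa=2 HhSSNNAa=4 HhSSNNaa=4 HhSSNnAa=8 HhSSNnaa=8 HhSSnnAa=4 HhSSnnaa=4 HhSsNNAa=8 HhSsNNaa=8 HhSsNnAa=16 HhSsNnaa=16 HhSsnnAa=8 HhSsnnaa=8 HhssNNAa=4 HhssNNaa=4 HhssNnAa=8 HhssNnaa=8 HhssnnAa=4 Hhssnnaa=4 hhSSNNAa=2 hhSSNNaa=2 hhSSNnAa=4 hhSSNnaa=4 hhSSnnAa=2 hhSSnnaa=2 hhSsNNAa=4 hhSsNNaa=4 hhSsNnAa=8 hhSsNnaa=8 hhSsnnAa=4 hhSsnnaa=4 hhssNNAa=2 hhssNNaa=2 hhssNnAa=4 hhssNnaa=4 hhssnnAa=2 hhssnnaa=2
hhSsNNaa hits 4/256; gcd=4; 4÷4/256÷4 = 1/64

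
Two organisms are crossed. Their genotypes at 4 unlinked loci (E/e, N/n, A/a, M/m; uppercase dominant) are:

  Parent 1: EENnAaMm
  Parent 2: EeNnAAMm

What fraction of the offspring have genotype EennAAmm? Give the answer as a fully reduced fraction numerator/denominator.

P(EennAAmm) = 1/64

EENnAaMm gametes: ENAM×2, ENAm×2, ENaM×2, ENam×2, EnAM×2, EnAm×2, EnaM×2, Enam×2
EeNnAAMm gametes: ENAM×2, ENAm×2, EnAM×2, EnAm×2, eNAM×2, eNAm×2, enAM×2, enAm×2
EENnAaMm×EeNnAAMm grid (16·16=256): EENNAAMM=4 EENNAAMm=8 EENNAAmm=4 EENNAaMM=4 EENNAaMm=8 EENNAamm=4 EENnAAMM=8 EENnAAMm=16 EENnAAmm=8 EENnAaMM=8 EENnAaMm=16 EENnAamm=8 EEnnAAMM=4 EEnnAAMm=8 EEnnAAmm=4 EEnnAaMM=4 EEnnAaMm=8 EEnnAamm=4 EeNNAAMM=4 EeNNAAMm=8 EeNNAAmm=4 EeNNAaMM=4 EeNNAaMm=8 EeNNAamm=4 EeNnAAMM=8 EeNnAAMm=16 EeNnAAmm=8 EeNnAaMM=8 EeNnAaMm=16 EeNnAamm=8 EennAAMM=4 EennAAMm=8 EennAAmm=4 EennAaMM=4 EennAaMm=8 EennAamm=4
EennAAmm hits 4/256; gcd=4; 4÷4/256÷4 = 1/64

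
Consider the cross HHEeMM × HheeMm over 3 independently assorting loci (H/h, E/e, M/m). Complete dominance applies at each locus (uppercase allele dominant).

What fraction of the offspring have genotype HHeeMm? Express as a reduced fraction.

P(HHeeMm) = 1/8

HHEeMM gametes: HEM×4, HeM×4
HheeMm gametes: HeM×2, Hem×2, heM×2, hem×2
HHEeMM×HheeMm grid (8·8=64): HHEeMM=8 HHEeMm=8 HHeeMM=8 HHeeMm=8 HhEeMM=8 HhEeMm=8 HheeMM=8 HheeMm=8
HHeeMm hits 8/64; gcd=8; 8÷8/64÷8 = 1/8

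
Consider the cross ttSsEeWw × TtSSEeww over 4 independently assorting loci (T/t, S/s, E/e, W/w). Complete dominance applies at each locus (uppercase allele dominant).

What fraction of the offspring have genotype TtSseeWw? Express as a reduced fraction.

ttSsEeWw gametes: tSEW×2, tSEw×2, tSeW×2, tSew×2, tsEW×2, tsEw×2, tseW×2, tsew×2
TtSSEeww gametes: TSEw×4, TSew×4, tSEw×4, tSew×4
ttSsEeWw×TtSSEeww grid (16·16=256): TtSSEEWw=8 TtSSEEww=8 TtSSEeWw=16 TtSSEeww=16 TtSSeeWw=8 TtSSeeww=8 TtSsEEWw=8 TtSsEEww=8 TtSsEeWw=16 TtSsEeww=16 TtSseeWw=8 TtSseeww=8 ttSSEEWw=8 ttSSEEww=8 ttSSEeWw=16 ttSSEeww=16 ttSSeeWw=8 ttSSeeww=8 ttSsEEWw=8 ttSsEEww=8 ttSsEeWw=16 ttSsEeww=16 ttSseeWw=8 ttSseeww=8
TtSseeWw hits 8/256; gcd=8; 8÷8/256÷8 = 1/32

P(TtSseeWw) = 1/32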